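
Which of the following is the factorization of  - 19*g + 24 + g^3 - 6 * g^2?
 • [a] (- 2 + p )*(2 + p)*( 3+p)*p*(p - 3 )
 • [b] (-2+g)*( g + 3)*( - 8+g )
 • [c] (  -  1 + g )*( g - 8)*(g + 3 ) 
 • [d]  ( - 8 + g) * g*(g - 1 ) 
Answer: c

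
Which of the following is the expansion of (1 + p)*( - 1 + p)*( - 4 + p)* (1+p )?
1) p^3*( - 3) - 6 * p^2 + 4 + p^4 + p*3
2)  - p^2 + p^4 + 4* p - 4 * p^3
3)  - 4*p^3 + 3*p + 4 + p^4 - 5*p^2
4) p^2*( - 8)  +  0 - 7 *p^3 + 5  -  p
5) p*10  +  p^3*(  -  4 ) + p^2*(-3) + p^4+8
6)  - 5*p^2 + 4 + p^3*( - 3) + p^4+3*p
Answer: 6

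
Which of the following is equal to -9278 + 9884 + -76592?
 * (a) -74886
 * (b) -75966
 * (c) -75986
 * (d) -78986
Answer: c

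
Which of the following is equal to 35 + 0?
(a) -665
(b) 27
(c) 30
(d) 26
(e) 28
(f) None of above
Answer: f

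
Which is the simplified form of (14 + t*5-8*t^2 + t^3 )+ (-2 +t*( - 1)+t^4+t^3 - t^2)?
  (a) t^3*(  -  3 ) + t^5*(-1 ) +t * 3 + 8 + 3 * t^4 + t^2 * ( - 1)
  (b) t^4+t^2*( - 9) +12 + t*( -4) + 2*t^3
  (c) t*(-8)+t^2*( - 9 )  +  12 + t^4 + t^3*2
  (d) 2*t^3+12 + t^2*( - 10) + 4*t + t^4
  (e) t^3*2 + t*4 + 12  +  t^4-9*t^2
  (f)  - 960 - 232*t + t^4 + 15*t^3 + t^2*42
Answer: e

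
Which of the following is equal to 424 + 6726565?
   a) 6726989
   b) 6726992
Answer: a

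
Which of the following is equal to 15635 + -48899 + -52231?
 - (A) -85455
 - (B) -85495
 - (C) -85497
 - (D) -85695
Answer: B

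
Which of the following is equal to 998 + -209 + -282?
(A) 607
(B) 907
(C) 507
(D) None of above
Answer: C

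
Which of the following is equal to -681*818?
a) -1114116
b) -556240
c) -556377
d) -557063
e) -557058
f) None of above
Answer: e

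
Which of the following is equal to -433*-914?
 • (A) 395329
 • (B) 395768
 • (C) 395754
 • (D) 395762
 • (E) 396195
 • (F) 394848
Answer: D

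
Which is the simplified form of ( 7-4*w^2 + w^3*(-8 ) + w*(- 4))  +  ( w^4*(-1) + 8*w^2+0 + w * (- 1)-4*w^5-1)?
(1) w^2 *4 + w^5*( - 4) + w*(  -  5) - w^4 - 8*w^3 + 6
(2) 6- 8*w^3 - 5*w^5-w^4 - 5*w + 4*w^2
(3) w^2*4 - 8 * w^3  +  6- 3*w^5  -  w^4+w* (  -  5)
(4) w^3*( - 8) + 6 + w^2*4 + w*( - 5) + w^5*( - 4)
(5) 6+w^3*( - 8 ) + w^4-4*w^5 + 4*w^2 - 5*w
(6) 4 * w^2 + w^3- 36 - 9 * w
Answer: 1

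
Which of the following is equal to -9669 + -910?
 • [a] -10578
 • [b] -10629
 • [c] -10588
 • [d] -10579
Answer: d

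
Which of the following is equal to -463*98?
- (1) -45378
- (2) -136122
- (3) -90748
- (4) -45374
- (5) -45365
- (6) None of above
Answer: 4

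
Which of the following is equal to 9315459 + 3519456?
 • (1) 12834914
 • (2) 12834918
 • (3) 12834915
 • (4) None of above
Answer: 3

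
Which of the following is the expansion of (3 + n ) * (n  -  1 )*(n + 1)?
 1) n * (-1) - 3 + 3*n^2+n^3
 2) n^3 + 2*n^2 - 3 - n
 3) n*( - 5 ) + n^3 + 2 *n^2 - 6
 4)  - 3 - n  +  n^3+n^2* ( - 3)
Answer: 1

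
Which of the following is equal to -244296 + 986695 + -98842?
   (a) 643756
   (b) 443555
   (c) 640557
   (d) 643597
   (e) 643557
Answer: e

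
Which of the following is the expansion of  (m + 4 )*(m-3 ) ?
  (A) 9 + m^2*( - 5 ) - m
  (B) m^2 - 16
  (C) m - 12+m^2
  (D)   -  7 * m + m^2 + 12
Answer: C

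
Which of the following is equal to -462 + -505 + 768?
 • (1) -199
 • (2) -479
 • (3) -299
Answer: 1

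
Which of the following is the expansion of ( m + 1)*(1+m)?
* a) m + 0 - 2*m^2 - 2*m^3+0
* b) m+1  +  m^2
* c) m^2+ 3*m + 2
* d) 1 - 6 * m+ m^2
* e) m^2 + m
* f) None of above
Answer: f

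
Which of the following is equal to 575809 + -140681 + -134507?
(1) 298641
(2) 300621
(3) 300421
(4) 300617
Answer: 2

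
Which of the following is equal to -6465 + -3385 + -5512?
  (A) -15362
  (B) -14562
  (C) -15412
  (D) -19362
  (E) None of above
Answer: A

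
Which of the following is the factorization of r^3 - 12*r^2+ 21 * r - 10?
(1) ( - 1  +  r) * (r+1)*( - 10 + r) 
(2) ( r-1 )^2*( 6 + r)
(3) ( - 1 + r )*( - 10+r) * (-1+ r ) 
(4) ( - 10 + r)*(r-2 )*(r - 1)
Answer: 3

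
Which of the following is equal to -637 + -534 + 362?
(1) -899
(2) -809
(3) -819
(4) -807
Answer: 2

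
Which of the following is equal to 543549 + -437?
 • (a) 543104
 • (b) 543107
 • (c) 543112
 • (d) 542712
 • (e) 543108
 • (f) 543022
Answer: c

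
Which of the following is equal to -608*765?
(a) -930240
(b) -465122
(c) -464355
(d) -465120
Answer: d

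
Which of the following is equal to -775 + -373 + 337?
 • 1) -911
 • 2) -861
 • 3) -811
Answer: 3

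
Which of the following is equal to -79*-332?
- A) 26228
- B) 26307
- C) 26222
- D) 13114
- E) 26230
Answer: A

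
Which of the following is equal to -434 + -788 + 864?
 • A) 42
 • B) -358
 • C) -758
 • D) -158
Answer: B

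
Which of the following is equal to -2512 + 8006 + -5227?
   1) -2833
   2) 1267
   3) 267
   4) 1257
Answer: 3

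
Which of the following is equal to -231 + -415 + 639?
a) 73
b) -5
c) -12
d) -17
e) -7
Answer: e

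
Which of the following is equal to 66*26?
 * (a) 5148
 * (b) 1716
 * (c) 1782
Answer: b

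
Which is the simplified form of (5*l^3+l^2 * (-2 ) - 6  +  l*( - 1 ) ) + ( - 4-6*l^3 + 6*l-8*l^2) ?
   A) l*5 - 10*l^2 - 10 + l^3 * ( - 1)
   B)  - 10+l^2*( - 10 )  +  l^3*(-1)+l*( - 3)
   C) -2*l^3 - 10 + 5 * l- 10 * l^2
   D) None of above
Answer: A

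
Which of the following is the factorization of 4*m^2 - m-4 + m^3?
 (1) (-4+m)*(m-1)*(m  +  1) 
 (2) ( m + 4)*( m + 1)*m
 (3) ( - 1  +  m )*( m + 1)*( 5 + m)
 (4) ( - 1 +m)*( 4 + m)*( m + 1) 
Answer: 4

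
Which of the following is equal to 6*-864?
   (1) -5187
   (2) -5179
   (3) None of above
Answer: 3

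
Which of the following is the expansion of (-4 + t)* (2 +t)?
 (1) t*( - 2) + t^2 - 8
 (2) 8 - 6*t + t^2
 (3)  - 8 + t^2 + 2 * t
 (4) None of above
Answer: 1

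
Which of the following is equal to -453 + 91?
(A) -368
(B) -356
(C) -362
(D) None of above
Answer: C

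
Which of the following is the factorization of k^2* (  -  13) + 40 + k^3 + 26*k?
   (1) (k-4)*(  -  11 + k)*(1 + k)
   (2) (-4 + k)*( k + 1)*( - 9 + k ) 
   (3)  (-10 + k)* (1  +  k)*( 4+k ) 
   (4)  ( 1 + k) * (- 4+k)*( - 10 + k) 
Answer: 4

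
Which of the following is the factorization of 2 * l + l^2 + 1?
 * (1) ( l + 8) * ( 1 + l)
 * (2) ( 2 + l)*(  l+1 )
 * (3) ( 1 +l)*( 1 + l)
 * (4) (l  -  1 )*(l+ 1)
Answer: 3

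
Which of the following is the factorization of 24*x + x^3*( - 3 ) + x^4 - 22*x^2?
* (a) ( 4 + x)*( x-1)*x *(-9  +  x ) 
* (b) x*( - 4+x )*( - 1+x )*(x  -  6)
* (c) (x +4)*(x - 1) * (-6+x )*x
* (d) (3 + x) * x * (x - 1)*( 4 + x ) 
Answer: c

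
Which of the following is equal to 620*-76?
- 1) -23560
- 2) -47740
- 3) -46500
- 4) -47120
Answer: 4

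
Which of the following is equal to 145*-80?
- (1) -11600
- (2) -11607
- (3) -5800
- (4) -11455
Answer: 1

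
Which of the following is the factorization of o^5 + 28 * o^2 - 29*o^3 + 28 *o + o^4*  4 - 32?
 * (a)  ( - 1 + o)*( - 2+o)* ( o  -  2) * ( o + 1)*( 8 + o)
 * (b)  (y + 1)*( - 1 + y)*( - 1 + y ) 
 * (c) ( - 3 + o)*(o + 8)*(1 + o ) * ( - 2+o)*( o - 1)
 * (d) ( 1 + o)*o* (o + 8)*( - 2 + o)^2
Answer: a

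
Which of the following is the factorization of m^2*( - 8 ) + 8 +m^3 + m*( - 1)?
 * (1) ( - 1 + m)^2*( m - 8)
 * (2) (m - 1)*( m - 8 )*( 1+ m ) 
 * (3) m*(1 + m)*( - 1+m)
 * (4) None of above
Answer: 2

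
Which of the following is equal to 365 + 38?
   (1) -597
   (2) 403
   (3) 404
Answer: 2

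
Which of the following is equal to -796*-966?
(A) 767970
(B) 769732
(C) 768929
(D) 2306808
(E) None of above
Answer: E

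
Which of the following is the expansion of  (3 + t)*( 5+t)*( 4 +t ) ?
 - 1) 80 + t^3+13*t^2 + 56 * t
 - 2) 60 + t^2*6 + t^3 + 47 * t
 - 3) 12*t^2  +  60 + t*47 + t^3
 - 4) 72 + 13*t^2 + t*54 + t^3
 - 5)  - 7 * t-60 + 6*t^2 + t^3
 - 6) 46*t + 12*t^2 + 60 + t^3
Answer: 3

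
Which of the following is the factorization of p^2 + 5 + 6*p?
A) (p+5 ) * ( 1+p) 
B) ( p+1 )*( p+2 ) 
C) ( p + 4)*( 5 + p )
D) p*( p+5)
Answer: A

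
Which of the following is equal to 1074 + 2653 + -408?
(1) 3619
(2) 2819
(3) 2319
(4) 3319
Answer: 4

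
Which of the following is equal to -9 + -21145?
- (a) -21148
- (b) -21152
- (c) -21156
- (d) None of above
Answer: d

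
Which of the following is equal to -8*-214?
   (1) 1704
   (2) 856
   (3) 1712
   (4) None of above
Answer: 3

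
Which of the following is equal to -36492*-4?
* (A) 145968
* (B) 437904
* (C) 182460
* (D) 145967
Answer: A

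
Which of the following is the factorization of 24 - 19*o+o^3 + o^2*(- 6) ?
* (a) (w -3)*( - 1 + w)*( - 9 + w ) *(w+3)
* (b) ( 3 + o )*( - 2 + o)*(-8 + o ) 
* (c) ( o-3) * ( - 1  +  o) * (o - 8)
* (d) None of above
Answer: d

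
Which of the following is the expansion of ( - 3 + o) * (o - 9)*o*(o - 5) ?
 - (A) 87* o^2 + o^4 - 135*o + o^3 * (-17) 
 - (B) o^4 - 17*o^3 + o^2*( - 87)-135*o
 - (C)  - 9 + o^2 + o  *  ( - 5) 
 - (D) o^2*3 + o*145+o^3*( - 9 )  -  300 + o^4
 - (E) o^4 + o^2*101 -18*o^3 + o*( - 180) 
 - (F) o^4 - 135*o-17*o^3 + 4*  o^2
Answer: A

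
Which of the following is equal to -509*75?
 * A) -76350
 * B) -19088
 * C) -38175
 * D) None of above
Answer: C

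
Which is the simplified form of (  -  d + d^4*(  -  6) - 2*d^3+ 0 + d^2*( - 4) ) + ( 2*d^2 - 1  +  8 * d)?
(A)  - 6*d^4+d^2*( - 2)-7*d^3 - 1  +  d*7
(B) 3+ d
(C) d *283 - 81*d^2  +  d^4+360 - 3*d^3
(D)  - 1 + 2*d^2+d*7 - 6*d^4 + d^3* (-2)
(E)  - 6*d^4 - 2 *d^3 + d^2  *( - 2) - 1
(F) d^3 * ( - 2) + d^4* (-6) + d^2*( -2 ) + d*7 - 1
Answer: F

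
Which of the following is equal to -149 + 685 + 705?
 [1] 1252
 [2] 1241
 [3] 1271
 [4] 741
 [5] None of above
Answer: 2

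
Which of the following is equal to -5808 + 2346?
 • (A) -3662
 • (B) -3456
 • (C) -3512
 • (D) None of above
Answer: D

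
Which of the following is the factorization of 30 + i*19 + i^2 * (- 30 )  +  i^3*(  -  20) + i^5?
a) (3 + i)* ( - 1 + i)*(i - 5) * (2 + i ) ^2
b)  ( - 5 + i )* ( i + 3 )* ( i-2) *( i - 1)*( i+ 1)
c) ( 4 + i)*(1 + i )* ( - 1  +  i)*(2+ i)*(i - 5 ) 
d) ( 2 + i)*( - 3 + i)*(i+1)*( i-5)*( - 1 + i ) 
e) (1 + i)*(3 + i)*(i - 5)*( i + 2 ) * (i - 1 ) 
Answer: e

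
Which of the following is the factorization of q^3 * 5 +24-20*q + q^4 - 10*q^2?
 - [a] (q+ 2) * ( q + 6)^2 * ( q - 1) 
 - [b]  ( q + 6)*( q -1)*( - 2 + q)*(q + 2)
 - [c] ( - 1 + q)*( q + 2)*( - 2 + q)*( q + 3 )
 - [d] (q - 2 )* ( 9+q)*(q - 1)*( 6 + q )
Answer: b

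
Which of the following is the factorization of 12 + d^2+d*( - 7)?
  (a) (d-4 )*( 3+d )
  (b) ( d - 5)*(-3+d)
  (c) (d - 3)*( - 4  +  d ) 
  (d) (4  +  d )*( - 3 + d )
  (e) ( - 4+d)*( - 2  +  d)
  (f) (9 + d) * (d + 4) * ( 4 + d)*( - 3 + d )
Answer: c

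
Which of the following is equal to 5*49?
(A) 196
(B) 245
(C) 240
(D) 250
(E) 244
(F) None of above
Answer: B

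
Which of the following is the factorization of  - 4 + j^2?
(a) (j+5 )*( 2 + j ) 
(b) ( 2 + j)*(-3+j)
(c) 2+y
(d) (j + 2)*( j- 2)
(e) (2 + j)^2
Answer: d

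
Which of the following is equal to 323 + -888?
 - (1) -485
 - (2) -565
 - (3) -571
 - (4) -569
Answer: 2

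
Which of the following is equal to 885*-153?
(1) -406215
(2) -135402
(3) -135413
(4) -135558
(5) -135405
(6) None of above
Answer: 5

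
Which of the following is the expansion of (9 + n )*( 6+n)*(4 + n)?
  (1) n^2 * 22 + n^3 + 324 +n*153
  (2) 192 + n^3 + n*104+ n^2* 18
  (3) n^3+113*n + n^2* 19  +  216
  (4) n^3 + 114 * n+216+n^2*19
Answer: 4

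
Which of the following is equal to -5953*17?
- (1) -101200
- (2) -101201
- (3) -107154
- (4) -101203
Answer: 2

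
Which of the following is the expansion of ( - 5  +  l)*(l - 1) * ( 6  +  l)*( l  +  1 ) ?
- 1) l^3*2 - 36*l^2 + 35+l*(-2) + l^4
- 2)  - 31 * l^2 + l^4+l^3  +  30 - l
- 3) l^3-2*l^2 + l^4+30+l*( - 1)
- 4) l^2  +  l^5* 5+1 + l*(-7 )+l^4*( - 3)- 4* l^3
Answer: 2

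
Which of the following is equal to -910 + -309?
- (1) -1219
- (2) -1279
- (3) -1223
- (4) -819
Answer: 1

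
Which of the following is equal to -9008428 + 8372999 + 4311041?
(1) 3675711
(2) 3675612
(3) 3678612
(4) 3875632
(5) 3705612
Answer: 2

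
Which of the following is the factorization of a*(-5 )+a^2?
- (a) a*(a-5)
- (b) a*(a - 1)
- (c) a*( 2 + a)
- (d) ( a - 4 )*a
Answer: a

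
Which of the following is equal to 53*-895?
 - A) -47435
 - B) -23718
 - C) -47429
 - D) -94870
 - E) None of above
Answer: A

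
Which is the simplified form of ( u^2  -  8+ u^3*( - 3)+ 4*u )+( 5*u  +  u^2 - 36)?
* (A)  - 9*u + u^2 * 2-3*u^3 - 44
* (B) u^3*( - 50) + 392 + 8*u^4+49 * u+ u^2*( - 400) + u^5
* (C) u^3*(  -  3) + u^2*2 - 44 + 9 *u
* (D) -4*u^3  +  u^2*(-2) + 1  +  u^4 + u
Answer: C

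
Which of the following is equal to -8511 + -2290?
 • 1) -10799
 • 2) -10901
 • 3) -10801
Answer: 3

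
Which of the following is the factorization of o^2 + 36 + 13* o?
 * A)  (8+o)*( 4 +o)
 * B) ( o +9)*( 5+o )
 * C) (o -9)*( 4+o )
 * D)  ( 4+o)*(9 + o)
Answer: D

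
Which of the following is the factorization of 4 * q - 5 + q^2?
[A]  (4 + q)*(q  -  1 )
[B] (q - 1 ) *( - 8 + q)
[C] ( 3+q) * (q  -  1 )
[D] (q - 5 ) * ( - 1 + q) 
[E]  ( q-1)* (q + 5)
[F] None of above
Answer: E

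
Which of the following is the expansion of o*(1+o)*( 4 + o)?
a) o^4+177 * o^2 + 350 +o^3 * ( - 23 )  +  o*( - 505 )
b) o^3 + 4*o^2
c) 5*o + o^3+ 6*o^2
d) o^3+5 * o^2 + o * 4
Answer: d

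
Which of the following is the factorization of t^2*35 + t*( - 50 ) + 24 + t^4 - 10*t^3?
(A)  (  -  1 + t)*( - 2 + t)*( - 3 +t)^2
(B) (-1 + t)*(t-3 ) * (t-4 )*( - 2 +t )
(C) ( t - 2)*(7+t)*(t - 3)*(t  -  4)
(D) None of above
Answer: B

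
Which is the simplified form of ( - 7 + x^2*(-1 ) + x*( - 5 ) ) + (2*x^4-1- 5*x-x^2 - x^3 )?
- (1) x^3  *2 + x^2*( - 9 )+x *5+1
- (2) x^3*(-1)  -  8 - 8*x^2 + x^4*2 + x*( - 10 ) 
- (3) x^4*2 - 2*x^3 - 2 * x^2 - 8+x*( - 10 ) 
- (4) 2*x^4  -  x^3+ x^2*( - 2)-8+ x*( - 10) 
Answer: 4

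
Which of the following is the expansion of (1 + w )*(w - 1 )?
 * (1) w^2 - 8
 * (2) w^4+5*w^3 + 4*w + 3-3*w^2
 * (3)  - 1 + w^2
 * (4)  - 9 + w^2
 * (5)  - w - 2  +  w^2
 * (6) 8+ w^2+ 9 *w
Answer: 3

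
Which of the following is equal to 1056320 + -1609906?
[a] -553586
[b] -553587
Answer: a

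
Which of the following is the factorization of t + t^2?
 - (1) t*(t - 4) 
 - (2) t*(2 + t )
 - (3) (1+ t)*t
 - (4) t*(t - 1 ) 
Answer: 3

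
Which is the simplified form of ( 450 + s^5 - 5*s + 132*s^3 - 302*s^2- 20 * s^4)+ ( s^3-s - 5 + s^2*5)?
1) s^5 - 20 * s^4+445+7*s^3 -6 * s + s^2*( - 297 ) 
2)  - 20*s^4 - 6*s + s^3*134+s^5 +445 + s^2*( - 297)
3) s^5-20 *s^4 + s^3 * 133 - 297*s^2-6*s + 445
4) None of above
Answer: 3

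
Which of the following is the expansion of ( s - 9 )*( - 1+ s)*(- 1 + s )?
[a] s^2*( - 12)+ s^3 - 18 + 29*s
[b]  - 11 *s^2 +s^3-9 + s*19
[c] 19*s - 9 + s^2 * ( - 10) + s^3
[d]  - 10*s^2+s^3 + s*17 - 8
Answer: b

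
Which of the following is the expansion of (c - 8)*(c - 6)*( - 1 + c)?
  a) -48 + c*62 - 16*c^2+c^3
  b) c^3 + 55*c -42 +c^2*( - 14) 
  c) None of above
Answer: c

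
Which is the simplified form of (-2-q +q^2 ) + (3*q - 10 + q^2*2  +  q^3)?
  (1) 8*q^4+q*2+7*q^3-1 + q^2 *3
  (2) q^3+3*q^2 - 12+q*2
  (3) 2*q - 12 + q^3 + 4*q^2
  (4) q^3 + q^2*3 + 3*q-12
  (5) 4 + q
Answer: 2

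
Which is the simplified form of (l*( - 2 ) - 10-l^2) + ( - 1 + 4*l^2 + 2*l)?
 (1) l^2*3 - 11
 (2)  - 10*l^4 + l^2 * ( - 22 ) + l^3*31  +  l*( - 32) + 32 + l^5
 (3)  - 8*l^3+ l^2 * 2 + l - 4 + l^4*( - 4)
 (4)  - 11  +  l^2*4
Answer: 1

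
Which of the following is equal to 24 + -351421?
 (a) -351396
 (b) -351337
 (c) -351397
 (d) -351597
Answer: c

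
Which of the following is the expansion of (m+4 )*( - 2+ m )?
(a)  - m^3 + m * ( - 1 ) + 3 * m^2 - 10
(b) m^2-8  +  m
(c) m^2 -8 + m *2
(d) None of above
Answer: c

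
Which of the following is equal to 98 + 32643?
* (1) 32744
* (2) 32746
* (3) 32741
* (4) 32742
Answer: 3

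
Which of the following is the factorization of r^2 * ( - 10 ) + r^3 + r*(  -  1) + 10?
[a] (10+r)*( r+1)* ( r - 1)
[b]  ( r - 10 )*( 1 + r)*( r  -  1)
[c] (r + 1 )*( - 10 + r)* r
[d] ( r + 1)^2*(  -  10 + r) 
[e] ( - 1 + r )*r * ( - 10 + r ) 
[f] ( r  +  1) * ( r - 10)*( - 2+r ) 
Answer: b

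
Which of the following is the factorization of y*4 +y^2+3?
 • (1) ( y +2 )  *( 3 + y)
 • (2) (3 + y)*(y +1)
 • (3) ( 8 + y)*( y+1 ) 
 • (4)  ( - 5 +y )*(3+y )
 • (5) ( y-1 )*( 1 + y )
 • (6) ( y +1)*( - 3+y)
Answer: 2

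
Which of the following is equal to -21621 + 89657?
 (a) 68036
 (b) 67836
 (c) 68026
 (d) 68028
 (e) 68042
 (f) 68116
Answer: a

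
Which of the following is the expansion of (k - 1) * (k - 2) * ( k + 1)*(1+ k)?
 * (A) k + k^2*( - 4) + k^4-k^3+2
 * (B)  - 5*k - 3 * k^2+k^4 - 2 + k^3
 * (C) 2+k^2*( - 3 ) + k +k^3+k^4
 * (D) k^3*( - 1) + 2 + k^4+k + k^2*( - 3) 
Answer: D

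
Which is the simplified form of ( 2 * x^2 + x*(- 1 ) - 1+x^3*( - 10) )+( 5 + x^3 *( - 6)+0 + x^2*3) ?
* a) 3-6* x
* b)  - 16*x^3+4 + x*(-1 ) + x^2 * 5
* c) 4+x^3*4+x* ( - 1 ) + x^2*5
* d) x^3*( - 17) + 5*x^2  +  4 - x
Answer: b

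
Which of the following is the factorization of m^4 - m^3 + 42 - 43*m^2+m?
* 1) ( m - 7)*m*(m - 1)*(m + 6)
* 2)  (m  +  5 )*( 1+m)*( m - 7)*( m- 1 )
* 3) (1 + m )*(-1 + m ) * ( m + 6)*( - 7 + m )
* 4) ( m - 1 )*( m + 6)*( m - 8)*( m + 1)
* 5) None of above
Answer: 3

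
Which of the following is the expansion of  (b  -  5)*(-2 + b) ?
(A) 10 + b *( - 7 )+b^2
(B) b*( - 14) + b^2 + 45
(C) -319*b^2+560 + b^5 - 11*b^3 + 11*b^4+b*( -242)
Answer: A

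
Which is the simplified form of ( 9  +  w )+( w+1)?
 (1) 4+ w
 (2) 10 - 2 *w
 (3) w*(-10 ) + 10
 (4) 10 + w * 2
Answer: 4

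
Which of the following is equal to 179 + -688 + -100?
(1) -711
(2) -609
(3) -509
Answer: 2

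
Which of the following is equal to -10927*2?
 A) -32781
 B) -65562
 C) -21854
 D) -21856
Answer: C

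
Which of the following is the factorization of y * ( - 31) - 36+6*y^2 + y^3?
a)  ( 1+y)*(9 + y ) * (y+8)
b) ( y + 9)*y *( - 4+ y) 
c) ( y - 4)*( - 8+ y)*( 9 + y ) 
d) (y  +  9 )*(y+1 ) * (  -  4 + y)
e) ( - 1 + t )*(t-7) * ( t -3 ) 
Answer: d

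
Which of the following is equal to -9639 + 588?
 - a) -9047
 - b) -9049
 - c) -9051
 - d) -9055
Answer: c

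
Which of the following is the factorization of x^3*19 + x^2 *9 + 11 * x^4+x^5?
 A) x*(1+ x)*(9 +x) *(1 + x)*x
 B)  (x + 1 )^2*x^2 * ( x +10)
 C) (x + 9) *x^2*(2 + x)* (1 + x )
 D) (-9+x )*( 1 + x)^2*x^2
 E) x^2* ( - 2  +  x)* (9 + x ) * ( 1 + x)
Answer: A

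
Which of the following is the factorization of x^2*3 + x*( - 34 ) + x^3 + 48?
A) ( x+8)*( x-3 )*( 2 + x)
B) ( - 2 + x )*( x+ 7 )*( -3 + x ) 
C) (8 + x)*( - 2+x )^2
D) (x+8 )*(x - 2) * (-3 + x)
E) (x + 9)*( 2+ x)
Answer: D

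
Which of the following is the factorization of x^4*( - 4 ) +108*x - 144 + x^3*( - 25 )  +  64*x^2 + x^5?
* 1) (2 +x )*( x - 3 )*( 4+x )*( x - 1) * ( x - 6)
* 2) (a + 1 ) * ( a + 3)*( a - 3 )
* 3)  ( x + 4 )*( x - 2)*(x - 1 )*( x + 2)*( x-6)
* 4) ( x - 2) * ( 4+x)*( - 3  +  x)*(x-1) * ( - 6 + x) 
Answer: 1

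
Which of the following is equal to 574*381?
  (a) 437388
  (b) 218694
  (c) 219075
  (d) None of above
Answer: b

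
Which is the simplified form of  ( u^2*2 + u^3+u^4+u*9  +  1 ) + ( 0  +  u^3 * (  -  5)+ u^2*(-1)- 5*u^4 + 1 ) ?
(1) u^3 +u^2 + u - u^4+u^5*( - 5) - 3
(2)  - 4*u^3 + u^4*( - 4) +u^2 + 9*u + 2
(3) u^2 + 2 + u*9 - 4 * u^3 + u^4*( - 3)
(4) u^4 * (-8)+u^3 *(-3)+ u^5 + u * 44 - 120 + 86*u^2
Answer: 2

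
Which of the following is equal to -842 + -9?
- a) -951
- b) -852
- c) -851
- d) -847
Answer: c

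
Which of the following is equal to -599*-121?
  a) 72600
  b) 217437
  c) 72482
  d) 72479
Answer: d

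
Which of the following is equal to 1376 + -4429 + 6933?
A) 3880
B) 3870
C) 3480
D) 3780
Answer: A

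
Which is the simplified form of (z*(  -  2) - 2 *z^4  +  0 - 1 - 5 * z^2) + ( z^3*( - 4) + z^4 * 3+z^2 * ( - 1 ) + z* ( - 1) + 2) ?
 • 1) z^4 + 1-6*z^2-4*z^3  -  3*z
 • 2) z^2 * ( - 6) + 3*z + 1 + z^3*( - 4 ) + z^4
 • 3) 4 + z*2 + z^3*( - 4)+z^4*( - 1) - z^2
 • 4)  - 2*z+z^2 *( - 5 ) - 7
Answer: 1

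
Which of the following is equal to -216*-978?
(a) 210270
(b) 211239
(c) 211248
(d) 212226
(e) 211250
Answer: c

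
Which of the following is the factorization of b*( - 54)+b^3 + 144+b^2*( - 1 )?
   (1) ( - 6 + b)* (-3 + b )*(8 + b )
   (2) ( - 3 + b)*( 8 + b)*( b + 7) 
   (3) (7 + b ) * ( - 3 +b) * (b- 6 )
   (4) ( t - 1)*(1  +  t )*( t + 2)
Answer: 1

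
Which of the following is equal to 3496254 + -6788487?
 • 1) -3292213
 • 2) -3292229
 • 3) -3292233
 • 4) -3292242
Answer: 3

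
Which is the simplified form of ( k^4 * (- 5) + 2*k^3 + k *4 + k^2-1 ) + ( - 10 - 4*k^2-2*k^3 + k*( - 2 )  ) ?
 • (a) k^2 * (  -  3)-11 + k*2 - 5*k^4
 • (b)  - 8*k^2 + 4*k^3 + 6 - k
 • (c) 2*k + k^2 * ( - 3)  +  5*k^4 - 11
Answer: a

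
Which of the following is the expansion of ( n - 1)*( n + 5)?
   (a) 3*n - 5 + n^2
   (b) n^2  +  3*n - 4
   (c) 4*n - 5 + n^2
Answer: c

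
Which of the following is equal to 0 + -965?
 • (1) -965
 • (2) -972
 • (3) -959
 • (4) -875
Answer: 1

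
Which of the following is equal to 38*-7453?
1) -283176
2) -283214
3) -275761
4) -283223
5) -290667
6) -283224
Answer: 2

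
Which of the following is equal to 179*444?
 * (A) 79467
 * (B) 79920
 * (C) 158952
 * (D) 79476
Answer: D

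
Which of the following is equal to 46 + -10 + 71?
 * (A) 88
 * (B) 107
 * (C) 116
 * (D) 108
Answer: B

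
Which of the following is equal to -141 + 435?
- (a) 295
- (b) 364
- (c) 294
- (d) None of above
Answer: c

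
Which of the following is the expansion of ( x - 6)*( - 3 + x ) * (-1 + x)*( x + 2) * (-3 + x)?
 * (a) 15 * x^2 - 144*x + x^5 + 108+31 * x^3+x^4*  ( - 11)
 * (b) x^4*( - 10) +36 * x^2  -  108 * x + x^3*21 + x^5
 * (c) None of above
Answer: a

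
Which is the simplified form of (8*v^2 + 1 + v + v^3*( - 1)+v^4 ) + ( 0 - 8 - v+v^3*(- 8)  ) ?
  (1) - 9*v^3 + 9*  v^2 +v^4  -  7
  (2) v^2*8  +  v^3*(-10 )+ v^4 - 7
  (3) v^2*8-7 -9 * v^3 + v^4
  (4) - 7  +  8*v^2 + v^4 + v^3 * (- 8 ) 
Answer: 3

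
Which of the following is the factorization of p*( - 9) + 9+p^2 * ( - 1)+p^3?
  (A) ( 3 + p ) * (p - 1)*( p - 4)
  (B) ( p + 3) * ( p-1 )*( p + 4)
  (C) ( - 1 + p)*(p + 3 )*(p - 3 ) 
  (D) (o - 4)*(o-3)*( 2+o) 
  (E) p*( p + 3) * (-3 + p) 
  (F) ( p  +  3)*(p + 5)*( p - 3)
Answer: C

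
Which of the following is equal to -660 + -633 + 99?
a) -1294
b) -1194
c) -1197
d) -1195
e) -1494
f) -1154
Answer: b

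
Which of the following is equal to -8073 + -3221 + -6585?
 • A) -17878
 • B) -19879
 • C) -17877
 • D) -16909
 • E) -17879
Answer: E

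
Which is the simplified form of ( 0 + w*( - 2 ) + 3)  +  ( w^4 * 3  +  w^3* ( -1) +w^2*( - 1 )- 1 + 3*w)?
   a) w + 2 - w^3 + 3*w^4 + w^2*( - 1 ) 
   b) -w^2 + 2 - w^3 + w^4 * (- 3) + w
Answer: a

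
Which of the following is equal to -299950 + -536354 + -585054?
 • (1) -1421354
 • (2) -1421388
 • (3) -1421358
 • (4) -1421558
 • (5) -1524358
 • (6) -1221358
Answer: 3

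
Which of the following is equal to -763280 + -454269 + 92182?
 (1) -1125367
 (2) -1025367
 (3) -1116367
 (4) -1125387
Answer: 1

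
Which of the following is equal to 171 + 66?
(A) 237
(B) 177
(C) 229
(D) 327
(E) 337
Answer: A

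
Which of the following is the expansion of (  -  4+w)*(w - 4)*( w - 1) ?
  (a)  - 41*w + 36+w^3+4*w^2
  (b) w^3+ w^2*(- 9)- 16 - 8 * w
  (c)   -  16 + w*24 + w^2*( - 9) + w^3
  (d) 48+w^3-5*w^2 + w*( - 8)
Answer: c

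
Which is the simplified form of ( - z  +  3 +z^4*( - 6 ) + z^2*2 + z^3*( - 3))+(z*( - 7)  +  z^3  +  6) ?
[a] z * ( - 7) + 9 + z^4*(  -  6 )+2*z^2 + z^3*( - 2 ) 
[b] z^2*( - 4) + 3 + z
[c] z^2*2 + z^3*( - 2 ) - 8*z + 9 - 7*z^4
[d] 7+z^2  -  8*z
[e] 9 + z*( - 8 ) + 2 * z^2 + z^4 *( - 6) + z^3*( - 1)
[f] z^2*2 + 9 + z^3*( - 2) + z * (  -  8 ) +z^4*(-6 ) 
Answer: f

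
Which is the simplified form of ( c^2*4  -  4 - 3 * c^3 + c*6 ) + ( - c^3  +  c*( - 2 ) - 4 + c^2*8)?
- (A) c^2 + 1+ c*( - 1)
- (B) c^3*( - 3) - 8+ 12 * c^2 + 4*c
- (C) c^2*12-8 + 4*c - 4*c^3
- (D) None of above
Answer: C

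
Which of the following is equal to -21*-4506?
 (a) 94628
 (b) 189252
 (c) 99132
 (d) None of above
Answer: d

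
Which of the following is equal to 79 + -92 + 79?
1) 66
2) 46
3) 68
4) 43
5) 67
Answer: 1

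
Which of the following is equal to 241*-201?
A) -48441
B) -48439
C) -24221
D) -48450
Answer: A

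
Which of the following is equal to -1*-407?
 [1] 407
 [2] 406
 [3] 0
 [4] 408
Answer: 1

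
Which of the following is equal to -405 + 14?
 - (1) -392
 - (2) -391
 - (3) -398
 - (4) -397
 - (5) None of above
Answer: 2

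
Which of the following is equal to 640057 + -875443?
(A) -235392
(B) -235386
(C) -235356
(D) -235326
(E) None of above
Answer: B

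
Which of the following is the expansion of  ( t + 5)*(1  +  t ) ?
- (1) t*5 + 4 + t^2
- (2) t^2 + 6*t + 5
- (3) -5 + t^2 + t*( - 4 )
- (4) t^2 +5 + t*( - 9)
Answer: 2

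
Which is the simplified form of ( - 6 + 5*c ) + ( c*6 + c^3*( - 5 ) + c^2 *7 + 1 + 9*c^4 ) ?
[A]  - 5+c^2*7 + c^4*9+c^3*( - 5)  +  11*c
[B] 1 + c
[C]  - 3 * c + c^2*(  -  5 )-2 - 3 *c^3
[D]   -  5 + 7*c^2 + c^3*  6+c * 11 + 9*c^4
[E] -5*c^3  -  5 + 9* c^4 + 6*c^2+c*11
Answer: A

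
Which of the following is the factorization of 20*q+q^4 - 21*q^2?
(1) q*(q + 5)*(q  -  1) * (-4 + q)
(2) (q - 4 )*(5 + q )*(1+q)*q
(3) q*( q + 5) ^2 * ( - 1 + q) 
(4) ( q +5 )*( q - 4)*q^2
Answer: 1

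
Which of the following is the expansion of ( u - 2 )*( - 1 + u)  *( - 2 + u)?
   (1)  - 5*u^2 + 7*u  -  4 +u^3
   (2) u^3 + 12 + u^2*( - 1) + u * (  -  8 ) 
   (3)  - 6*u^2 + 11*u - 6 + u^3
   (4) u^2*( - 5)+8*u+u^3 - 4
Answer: 4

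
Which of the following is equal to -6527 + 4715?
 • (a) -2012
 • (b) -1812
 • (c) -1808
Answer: b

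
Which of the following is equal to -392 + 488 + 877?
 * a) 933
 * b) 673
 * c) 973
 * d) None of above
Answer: c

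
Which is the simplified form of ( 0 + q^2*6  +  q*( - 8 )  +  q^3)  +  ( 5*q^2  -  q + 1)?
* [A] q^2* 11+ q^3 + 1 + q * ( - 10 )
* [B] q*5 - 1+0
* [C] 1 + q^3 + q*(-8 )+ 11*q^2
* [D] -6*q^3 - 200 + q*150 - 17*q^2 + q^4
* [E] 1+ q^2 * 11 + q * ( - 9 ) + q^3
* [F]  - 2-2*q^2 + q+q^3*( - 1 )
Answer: E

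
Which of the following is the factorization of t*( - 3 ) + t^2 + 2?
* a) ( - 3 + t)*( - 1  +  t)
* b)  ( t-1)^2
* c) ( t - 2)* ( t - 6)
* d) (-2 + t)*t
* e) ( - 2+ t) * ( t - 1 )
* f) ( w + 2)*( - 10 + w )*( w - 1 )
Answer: e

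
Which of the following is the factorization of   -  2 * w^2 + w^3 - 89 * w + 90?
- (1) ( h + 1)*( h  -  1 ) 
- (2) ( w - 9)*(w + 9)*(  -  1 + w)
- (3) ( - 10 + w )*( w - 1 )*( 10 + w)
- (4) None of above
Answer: 4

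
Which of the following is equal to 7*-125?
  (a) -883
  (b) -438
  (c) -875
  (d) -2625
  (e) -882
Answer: c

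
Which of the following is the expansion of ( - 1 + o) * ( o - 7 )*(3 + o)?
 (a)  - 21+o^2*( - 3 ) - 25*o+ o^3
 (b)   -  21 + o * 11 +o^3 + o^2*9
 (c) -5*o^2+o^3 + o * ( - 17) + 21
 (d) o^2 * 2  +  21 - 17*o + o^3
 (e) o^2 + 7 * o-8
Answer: c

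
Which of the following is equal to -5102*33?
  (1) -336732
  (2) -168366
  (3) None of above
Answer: 2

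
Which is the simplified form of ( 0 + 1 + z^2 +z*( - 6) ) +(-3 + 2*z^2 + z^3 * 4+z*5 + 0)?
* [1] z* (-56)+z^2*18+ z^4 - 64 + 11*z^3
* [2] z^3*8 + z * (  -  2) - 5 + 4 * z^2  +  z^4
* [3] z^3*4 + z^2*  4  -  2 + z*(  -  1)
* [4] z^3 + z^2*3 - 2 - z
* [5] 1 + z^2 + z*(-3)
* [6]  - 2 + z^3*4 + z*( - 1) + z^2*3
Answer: 6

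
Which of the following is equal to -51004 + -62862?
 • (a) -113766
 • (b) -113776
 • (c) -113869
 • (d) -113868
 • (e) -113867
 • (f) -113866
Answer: f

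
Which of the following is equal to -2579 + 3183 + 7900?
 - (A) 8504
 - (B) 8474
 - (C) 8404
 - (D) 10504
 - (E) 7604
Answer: A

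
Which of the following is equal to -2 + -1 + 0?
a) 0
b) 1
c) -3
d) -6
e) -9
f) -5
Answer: c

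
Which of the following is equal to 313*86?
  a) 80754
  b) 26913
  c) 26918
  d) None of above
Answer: c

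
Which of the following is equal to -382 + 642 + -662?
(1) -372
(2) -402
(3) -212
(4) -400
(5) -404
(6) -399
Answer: 2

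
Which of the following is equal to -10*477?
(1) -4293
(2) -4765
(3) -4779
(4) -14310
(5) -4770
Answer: 5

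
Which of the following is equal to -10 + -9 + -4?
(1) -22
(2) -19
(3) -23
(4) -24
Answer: 3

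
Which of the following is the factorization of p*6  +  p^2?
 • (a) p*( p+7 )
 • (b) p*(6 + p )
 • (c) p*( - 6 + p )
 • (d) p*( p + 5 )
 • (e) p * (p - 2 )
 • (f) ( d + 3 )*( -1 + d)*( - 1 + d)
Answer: b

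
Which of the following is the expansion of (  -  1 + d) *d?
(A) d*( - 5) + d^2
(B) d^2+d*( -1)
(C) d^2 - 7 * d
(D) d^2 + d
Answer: B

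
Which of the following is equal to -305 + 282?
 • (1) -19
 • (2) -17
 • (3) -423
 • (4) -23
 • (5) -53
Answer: 4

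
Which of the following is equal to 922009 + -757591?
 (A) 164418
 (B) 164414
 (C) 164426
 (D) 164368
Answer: A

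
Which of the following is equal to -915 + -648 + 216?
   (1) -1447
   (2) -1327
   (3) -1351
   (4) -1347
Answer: 4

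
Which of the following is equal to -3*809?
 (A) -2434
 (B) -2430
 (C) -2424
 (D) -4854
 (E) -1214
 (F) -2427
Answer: F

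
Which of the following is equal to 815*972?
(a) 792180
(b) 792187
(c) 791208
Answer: a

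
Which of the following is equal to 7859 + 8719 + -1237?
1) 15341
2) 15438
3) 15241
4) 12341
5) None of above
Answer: 1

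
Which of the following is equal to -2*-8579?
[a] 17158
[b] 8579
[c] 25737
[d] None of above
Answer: a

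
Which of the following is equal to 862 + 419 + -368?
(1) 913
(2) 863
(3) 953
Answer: 1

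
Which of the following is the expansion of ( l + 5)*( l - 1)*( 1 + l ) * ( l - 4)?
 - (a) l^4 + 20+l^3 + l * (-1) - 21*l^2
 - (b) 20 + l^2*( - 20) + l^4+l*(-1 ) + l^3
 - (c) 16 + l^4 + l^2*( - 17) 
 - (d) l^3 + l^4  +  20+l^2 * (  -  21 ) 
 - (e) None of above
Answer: a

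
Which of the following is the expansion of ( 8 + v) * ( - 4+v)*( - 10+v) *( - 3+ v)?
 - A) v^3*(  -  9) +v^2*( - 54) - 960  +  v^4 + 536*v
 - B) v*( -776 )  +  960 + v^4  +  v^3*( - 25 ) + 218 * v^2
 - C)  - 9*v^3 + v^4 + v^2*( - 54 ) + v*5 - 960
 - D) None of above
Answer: A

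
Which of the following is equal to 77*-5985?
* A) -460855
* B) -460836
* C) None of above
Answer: C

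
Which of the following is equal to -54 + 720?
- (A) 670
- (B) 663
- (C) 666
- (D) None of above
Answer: C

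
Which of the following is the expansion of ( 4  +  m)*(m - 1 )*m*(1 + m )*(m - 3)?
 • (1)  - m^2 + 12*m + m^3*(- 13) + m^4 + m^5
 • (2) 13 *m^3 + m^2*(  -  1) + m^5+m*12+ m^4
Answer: 1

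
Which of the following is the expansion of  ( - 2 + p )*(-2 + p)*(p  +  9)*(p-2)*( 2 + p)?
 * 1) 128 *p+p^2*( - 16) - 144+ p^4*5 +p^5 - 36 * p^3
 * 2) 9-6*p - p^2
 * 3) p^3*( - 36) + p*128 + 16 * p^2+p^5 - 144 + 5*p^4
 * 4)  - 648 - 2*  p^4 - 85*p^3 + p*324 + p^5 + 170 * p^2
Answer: 3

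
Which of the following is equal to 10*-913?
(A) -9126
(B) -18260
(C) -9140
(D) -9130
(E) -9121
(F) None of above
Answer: D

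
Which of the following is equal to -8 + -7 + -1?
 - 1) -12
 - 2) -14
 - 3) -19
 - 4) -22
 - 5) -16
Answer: 5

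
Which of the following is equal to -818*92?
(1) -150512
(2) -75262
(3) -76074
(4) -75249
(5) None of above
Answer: 5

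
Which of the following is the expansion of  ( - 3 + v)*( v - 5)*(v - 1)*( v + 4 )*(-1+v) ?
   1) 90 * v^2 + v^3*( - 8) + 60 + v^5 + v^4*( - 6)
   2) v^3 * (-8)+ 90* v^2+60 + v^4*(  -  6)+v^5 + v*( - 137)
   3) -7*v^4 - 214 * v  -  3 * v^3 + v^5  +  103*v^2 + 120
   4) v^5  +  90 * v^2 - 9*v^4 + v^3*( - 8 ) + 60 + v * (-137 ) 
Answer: 2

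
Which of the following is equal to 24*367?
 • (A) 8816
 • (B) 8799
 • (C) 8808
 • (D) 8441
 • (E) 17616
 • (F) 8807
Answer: C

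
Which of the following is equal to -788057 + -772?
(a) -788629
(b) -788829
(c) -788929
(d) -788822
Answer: b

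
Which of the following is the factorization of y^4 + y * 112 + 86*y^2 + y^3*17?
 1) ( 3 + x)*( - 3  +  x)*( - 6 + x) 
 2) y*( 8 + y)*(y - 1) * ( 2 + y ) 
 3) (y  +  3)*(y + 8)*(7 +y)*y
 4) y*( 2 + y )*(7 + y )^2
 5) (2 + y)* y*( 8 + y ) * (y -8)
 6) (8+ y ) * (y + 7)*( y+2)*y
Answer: 6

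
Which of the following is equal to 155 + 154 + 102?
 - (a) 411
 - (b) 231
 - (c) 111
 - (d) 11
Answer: a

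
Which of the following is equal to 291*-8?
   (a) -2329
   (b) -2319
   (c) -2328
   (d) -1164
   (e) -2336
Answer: c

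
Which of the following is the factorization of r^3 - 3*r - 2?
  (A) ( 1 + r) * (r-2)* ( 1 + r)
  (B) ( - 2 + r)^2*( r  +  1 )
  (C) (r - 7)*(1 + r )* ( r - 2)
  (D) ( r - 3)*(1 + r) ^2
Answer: A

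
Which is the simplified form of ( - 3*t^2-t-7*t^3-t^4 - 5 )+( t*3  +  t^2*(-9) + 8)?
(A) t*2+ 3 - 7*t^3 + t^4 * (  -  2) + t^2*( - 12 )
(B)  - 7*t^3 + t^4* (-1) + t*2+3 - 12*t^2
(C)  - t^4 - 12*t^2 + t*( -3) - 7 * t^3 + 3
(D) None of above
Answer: B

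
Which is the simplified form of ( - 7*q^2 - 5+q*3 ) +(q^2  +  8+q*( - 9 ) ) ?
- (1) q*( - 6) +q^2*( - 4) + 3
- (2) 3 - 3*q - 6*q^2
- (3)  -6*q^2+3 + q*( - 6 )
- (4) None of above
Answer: 3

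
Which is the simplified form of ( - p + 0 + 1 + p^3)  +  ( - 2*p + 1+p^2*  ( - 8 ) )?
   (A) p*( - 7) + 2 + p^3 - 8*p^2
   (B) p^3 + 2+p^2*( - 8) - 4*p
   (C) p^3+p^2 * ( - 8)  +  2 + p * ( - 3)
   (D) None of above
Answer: C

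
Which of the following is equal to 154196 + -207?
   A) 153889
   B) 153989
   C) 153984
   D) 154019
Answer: B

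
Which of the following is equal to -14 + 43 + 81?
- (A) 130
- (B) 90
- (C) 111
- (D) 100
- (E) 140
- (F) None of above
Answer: F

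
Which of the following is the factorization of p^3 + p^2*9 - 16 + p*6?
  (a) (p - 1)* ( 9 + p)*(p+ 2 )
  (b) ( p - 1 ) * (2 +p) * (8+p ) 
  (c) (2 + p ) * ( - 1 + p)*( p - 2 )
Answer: b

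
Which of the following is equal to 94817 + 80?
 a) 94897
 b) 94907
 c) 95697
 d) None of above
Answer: a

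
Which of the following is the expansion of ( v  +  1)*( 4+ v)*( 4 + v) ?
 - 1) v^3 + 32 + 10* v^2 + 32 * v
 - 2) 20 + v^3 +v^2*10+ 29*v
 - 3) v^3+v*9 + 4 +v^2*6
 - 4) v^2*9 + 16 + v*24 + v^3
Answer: 4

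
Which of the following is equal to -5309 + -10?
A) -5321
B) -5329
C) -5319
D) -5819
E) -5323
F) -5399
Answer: C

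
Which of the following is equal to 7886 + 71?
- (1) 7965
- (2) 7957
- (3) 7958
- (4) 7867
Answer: 2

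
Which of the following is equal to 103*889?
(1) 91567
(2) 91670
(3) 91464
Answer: 1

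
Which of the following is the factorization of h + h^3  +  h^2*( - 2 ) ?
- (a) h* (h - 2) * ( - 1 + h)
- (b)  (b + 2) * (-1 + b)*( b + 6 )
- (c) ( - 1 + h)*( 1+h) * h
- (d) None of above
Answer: d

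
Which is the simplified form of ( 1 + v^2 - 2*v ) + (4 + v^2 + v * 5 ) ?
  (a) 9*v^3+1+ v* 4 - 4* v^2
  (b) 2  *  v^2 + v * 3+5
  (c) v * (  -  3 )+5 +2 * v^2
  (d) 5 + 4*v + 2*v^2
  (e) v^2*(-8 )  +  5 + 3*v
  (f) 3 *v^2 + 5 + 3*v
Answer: b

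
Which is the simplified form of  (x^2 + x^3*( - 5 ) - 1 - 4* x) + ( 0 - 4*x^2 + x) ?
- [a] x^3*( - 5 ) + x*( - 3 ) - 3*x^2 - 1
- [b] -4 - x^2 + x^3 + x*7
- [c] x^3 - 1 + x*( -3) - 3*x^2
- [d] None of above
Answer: a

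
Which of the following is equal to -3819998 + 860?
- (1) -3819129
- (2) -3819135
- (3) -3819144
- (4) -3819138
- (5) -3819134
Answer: 4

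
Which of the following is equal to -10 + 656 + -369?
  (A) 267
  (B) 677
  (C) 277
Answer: C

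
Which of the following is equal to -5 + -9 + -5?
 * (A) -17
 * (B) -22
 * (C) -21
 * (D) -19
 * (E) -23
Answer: D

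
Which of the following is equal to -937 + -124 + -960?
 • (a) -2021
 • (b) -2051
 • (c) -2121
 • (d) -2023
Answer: a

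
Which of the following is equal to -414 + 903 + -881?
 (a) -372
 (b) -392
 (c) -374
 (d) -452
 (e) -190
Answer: b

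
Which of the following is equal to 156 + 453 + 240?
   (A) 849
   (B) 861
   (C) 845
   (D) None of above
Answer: A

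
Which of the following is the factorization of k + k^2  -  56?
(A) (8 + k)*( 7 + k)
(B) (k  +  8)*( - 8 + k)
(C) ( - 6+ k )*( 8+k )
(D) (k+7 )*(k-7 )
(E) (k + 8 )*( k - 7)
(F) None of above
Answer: E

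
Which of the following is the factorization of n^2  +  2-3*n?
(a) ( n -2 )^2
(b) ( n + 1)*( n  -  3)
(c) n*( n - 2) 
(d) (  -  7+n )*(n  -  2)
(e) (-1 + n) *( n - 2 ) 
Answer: e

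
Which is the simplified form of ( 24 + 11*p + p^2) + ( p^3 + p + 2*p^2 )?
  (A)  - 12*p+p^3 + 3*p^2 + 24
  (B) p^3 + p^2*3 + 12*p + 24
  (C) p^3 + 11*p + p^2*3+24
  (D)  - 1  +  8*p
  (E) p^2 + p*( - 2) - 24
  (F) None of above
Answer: B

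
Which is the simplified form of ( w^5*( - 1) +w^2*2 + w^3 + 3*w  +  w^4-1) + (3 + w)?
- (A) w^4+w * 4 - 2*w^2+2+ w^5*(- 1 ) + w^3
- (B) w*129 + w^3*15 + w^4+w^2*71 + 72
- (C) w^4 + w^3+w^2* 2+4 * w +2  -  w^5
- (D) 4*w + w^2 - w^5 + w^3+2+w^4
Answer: C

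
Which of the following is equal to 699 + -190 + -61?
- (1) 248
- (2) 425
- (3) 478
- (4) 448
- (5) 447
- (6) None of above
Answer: 4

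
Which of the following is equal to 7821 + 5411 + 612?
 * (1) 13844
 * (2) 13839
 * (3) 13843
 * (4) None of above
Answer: 1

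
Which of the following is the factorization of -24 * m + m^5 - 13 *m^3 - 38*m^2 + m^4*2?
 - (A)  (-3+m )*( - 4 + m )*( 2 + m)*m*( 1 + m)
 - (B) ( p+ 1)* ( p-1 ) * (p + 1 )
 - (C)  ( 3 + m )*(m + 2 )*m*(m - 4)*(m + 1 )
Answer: C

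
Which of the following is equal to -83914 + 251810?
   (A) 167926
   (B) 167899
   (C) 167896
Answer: C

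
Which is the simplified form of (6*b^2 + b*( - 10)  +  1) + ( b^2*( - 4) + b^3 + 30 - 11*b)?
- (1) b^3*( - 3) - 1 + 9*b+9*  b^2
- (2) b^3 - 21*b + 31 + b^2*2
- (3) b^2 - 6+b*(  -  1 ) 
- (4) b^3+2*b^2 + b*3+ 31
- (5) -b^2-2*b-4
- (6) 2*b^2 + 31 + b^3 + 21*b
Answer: 2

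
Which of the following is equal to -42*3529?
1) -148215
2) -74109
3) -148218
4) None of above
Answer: 3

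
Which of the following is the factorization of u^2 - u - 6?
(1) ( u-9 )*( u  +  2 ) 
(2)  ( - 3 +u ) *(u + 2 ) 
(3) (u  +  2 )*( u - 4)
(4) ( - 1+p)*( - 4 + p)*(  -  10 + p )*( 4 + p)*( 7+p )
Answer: 2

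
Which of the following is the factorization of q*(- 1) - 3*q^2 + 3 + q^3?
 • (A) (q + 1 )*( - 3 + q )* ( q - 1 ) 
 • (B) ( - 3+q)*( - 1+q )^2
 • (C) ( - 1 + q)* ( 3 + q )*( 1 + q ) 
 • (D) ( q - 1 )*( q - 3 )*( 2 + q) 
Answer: A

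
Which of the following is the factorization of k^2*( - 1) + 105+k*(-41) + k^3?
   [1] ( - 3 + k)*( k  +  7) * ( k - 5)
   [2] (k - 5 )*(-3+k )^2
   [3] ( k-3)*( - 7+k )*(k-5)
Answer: 1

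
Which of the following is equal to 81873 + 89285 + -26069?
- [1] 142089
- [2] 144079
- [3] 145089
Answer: 3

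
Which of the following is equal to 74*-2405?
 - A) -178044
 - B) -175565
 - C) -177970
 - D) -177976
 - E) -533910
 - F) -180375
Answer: C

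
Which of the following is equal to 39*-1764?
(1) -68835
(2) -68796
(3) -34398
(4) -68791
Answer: 2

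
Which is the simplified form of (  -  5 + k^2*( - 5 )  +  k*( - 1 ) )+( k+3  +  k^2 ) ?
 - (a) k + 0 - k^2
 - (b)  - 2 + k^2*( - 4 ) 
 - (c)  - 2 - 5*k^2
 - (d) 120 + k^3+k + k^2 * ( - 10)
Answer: b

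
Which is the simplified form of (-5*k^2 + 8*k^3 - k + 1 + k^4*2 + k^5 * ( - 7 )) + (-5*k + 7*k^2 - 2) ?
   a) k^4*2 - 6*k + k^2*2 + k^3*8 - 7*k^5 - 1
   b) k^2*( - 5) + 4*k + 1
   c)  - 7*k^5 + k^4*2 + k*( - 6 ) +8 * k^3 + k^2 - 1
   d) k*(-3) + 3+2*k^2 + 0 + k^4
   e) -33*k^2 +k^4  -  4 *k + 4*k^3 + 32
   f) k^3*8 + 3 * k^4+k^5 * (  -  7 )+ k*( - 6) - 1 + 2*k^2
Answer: a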